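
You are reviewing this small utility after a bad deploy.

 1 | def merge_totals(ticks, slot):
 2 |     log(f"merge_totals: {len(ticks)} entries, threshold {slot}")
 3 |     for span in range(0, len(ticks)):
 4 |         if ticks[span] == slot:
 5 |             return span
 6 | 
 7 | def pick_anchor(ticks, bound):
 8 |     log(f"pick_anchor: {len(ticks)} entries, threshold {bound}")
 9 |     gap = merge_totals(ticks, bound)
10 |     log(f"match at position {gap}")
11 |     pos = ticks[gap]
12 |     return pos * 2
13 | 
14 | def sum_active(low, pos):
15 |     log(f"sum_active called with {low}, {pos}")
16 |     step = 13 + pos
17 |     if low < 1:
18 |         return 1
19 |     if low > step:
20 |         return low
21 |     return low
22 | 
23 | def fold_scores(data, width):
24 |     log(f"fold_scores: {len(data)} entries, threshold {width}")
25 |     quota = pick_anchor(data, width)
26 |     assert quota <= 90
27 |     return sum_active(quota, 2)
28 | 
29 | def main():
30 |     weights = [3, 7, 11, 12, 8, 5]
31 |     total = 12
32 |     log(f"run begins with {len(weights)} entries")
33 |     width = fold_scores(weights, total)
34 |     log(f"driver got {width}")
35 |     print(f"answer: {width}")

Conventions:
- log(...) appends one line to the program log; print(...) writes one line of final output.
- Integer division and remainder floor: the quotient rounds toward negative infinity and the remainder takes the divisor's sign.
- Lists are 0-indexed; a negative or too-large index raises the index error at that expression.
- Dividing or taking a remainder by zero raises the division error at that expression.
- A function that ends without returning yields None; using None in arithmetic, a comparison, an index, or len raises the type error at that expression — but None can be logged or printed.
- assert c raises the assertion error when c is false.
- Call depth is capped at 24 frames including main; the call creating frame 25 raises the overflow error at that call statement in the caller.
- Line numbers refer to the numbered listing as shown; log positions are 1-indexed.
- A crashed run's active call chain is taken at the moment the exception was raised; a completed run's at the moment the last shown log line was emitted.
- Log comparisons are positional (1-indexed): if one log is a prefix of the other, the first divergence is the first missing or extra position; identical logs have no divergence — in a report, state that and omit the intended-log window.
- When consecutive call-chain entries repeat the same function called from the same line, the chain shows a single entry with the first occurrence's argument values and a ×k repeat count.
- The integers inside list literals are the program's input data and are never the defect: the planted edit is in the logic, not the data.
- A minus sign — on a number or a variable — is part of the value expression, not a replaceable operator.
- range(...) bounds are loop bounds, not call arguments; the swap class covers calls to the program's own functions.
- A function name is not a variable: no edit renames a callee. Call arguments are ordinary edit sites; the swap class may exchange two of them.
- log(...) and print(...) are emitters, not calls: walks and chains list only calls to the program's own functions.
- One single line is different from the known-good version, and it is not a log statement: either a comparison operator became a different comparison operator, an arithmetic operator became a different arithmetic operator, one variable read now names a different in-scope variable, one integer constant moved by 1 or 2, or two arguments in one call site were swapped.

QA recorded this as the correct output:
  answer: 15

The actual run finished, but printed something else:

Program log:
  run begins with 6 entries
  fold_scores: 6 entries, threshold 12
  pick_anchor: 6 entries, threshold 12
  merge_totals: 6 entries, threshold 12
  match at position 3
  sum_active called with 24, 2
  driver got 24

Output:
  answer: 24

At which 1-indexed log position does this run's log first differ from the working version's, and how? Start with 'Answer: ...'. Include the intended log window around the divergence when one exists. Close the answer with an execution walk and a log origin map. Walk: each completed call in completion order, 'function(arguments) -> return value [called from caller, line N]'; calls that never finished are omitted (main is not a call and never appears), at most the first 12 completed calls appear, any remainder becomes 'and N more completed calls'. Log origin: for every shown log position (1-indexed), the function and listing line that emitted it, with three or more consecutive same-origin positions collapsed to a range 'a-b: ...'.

Answer: at position 7 the run shows 'driver got 24' where the working version logs 'driver got 15'.
Intended log window:
  5: match at position 3
  6: sum_active called with 24, 2
  7: driver got 15
Execution walk:
  merge_totals([3, 7, 11, 12, 8, 5], 12) -> 3  [called from pick_anchor, line 9]
  pick_anchor([3, 7, 11, 12, 8, 5], 12) -> 24  [called from fold_scores, line 25]
  sum_active(24, 2) -> 24  [called from fold_scores, line 27]
  fold_scores([3, 7, 11, 12, 8, 5], 12) -> 24  [called from main, line 33]
Log origin:
  1: from main, line 32
  2: from fold_scores, line 24
  3: from pick_anchor, line 8
  4: from merge_totals, line 2
  5: from pick_anchor, line 10
  6: from sum_active, line 15
  7: from main, line 34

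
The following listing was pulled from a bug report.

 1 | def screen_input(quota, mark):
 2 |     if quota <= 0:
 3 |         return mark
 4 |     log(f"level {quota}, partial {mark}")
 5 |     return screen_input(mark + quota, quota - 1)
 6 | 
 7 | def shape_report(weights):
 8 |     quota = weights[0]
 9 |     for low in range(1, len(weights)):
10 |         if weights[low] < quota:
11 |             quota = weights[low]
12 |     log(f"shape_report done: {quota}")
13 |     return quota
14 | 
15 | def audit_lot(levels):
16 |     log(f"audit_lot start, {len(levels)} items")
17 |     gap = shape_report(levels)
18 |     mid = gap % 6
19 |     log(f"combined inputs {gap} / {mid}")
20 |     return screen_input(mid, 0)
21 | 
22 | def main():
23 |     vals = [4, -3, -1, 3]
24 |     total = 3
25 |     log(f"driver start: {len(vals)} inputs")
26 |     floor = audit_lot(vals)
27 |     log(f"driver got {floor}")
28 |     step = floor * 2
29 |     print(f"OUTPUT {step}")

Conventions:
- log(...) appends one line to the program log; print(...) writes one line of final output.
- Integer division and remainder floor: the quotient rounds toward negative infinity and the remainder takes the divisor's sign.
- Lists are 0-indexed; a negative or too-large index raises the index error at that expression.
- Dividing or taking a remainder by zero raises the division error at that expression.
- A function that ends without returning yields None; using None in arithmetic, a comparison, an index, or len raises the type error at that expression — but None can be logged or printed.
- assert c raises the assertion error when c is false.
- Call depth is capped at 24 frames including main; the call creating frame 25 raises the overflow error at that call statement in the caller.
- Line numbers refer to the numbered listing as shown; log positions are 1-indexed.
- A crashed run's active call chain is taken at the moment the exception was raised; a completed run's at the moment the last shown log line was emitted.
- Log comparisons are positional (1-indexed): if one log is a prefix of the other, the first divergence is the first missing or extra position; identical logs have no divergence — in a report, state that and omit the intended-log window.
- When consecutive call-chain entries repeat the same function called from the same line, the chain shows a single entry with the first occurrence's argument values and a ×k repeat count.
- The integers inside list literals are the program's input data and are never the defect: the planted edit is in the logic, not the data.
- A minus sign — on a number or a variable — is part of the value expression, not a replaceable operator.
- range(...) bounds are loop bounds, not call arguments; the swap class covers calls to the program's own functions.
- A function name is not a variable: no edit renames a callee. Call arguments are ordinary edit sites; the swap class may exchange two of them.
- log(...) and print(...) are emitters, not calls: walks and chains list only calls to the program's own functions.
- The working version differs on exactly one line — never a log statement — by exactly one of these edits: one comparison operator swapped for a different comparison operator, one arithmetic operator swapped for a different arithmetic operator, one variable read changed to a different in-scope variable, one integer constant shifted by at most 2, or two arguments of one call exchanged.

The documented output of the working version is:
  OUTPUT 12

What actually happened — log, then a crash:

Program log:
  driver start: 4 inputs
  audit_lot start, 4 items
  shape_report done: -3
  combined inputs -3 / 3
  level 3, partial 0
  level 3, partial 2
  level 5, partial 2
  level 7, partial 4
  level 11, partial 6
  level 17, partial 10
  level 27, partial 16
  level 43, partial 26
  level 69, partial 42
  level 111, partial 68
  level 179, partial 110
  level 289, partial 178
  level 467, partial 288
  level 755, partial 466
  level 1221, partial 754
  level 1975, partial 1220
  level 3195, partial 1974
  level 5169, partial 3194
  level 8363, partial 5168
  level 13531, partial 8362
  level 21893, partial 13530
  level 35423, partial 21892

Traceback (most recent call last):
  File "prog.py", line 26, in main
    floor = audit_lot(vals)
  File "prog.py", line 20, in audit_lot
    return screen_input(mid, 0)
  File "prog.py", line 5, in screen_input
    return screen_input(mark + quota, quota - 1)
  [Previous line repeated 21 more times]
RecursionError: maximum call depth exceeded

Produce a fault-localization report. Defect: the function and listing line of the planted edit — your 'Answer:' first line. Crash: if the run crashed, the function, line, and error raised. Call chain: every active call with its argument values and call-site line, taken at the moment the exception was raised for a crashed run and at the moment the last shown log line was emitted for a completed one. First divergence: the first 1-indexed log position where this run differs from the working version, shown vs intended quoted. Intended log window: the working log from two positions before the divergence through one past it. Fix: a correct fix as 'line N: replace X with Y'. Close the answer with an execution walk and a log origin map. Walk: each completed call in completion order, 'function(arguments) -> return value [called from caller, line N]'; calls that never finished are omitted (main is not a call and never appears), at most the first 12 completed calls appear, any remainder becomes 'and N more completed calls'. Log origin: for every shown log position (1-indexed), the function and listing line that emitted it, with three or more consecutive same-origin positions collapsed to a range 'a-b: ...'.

Answer: the defect is in screen_input at line 5.
Core observation: Log line 6 is where behavior first shows: 'level 3, partial 2' appears instead of 'level 2, partial 3'.
Crash: screen_input, line 5, RecursionError.
Call chain: main -> audit_lot([4, -3, -1, 3]) (called at line 26) -> screen_input(3, 0) (called at line 20) -> screen_input(3, 2) (called at line 5) ×21.
First divergence: position 6 — the shown line 'level 3, partial 2' should read 'level 2, partial 3'.
Intended log window:
  4: combined inputs -3 / 3
  5: level 3, partial 0
  6: level 2, partial 3
  7: level 1, partial 5
Execution walk:
  shape_report([4, -3, -1, 3]) -> -3  [called from audit_lot, line 17]
Log line origins:
  1: logged in main at line 25
  2: logged in audit_lot at line 16
  3: logged in shape_report at line 12
  4: logged in audit_lot at line 19
  5-26: logged in screen_input at line 4
A correct fix: line 5: replace `screen_input(mark + quota, quota - 1)` with `screen_input(quota - 1, mark + quota)`.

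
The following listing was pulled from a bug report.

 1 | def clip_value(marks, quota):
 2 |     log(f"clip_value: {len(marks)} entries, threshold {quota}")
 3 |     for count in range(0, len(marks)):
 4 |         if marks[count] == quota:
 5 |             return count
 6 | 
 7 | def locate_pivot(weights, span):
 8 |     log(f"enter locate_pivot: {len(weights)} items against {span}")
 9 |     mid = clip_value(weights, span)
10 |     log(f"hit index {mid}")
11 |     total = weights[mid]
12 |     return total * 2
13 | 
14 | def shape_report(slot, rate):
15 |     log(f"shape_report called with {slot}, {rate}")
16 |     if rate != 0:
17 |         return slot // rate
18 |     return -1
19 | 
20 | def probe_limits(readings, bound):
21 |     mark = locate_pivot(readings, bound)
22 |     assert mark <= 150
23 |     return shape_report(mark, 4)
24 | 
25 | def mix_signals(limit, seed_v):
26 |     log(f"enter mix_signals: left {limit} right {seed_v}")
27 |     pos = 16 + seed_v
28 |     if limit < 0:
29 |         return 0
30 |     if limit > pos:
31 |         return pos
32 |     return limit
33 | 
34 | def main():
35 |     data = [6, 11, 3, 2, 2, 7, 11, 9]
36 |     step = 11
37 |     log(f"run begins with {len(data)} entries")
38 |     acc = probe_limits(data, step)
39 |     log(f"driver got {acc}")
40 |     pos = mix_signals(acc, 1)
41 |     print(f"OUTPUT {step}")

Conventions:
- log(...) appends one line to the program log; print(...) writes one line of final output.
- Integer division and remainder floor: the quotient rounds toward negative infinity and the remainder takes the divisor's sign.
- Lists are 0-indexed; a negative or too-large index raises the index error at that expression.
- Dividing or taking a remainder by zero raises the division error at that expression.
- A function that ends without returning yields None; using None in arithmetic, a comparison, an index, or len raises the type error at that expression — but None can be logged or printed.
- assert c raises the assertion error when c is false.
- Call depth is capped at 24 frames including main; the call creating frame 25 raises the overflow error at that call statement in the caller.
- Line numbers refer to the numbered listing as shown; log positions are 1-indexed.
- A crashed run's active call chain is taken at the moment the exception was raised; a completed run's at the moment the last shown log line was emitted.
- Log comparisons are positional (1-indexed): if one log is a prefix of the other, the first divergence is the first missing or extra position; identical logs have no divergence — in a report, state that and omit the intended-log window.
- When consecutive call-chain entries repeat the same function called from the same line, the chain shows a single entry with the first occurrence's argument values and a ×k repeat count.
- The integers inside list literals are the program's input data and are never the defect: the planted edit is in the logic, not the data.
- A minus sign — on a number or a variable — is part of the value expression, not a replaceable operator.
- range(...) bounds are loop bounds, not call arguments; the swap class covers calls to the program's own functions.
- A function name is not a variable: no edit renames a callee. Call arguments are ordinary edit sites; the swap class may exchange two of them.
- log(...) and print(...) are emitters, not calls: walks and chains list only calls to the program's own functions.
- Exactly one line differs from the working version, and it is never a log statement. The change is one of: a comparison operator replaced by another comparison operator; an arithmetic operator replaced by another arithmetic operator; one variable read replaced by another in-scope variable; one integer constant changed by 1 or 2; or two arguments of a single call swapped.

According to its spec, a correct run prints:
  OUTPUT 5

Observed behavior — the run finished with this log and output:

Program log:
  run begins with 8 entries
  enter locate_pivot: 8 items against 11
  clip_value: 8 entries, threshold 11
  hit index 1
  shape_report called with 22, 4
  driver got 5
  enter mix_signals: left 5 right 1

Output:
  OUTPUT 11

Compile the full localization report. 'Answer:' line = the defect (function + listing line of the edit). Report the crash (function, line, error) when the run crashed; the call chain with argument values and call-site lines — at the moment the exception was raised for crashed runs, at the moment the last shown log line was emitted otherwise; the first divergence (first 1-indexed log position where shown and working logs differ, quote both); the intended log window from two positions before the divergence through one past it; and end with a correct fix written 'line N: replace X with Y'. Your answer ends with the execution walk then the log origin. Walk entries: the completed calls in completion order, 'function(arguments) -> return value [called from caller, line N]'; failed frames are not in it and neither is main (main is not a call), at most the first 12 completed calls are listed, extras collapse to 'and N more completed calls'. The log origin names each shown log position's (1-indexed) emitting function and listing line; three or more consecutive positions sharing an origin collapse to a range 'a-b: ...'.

Answer: the defect is in main at line 41.
Key fact: Nothing in the log betrays the bug — only the output does.
Call chain: main -> mix_signals(5, 1) (called at line 40).
First divergence: none — the logs agree in full.
Execution walk:
  clip_value([6, 11, 3, 2, 2, 7, 11, 9], 11) -> 1  [called from locate_pivot, line 9]
  locate_pivot([6, 11, 3, 2, 2, 7, 11, 9], 11) -> 22  [called from probe_limits, line 21]
  shape_report(22, 4) -> 5  [called from probe_limits, line 23]
  probe_limits([6, 11, 3, 2, 2, 7, 11, 9], 11) -> 5  [called from main, line 38]
  mix_signals(5, 1) -> 5  [called from main, line 40]
Origin of each log line:
  1: emitted by main (line 37)
  2: emitted by locate_pivot (line 8)
  3: emitted by clip_value (line 2)
  4: emitted by locate_pivot (line 10)
  5: emitted by shape_report (line 15)
  6: emitted by main (line 39)
  7: emitted by mix_signals (line 26)
A correct fix: line 41: replace `step` with `pos`.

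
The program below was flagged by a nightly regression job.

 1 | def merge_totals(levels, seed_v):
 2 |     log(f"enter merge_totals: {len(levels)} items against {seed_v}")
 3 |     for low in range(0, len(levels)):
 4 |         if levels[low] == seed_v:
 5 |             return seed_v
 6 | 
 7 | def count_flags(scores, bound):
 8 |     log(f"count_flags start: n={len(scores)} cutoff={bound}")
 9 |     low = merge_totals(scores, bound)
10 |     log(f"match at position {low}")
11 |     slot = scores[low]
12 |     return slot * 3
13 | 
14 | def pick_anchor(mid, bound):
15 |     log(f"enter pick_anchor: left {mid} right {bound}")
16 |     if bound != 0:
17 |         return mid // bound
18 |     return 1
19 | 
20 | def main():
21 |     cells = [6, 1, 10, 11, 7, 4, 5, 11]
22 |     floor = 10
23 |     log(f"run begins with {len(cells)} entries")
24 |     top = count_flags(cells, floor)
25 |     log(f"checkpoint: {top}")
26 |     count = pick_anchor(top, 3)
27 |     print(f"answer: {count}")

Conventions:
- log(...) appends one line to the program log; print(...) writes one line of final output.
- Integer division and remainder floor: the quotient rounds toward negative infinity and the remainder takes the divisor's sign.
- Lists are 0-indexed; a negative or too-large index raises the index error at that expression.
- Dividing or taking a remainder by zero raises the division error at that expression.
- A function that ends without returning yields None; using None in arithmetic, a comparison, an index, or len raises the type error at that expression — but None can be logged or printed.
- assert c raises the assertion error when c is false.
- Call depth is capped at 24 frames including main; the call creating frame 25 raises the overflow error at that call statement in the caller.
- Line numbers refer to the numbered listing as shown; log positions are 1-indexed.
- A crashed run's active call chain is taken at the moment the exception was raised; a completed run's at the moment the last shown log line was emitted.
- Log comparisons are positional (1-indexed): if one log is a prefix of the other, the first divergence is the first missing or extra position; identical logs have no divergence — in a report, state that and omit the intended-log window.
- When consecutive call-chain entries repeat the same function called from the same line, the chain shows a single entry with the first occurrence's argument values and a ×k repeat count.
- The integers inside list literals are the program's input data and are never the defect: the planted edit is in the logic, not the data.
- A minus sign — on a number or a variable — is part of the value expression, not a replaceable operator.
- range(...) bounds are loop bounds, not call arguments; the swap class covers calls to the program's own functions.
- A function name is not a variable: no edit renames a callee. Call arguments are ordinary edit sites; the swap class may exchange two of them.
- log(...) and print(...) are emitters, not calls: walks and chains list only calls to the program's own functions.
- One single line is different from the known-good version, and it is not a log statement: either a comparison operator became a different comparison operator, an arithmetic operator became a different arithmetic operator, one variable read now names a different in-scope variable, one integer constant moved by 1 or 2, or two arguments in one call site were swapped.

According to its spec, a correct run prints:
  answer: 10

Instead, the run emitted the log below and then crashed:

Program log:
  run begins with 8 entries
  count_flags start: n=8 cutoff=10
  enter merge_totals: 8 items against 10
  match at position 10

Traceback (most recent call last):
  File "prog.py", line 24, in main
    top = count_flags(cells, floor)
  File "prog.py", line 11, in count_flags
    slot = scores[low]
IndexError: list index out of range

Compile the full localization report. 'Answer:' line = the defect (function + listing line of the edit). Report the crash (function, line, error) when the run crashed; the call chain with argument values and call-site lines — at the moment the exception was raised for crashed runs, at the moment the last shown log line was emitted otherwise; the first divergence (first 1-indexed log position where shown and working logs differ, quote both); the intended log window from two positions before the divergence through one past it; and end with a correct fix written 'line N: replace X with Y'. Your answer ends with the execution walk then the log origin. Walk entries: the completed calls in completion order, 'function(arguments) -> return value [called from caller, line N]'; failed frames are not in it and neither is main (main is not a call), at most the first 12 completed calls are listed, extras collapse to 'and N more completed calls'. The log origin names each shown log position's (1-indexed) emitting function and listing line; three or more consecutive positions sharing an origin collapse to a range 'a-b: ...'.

Answer: the defect is in merge_totals at line 5.
Core observation: Position 4 is the first bad log line: 'match at position 10' should read 'match at position 2'.
Crash: count_flags, line 11, IndexError.
Call chain: main -> count_flags([6, 1, 10, 11, 7, 4, 5, 11], 10) (called at line 24).
First divergence: position 4 — the shown line 'match at position 10' should read 'match at position 2'.
Intended log window:
  2: count_flags start: n=8 cutoff=10
  3: enter merge_totals: 8 items against 10
  4: match at position 2
  5: checkpoint: 30
Execution walk:
  merge_totals([6, 1, 10, 11, 7, 4, 5, 11], 10) -> 10  [called from count_flags, line 9]
Log origins:
  1: emitted by main (line 23)
  2: emitted by count_flags (line 8)
  3: emitted by merge_totals (line 2)
  4: emitted by count_flags (line 10)
A correct fix: line 5: replace `seed_v` with `low`.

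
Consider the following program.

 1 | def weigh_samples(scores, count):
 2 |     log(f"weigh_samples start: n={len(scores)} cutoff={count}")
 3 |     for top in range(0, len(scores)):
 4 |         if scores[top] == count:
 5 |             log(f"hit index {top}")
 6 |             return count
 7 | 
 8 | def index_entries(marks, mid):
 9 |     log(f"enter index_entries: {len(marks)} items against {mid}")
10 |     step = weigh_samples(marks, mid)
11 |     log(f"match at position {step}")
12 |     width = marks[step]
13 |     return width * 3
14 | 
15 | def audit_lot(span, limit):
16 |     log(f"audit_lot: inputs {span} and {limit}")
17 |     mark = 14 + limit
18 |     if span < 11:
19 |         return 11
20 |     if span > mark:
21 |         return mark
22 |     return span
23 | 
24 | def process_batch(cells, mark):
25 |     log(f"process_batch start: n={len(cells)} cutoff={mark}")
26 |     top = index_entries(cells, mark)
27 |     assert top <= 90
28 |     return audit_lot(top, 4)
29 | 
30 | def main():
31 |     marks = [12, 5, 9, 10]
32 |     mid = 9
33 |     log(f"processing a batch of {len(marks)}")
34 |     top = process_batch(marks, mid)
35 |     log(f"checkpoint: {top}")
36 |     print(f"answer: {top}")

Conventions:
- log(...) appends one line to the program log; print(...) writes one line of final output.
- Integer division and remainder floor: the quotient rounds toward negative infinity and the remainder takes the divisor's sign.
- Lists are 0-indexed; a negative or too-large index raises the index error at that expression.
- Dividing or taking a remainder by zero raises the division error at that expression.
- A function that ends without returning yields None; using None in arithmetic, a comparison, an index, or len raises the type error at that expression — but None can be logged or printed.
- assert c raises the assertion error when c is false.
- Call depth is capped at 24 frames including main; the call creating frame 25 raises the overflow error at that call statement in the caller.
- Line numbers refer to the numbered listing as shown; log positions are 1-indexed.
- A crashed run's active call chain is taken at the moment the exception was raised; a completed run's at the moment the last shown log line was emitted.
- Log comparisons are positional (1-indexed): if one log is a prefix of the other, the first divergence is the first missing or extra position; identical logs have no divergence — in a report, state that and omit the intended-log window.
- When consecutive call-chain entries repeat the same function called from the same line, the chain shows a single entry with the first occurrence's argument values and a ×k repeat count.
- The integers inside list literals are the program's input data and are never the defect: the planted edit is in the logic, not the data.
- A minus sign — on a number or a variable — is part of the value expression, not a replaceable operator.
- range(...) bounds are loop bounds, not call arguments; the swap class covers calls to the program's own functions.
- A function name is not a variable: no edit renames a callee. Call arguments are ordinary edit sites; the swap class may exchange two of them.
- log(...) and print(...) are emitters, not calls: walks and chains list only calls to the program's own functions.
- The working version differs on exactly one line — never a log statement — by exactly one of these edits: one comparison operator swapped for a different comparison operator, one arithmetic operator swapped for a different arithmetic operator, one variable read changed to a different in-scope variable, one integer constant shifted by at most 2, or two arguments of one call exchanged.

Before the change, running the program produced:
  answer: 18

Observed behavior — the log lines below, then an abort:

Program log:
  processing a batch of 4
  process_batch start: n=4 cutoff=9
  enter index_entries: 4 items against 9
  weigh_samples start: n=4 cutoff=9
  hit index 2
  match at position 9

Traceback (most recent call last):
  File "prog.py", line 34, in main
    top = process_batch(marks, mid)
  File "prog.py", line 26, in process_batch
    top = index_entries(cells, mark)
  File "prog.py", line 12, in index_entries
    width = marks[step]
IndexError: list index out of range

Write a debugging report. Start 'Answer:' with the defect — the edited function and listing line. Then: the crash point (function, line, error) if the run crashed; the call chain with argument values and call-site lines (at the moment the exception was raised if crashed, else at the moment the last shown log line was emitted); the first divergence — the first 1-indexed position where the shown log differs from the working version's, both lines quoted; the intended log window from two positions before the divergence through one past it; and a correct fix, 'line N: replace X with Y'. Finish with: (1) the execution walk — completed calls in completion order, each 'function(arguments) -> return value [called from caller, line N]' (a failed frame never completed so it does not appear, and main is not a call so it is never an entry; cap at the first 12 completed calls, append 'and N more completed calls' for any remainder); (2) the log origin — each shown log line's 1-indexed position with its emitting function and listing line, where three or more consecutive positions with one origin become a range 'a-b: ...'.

Answer: the defect is in weigh_samples at line 6.
The tell: Position 6 is the first bad log line: 'match at position 9' should read 'match at position 2'.
Crash: index_entries, line 12, IndexError.
Call chain: main -> process_batch([12, 5, 9, 10], 9) (called at line 34) -> index_entries([12, 5, 9, 10], 9) (called at line 26).
First divergence: position 6; shown 'match at position 9' vs intended 'match at position 2'.
Intended log window:
  4: weigh_samples start: n=4 cutoff=9
  5: hit index 2
  6: match at position 2
  7: audit_lot: inputs 27 and 4
Execution walk:
  weigh_samples([12, 5, 9, 10], 9) -> 9  [called from index_entries, line 10]
Origin of each log line:
  1: emitted by main (line 33)
  2: emitted by process_batch (line 25)
  3: emitted by index_entries (line 9)
  4: emitted by weigh_samples (line 2)
  5: emitted by weigh_samples (line 5)
  6: emitted by index_entries (line 11)
A correct fix: line 6: replace `count` with `top`.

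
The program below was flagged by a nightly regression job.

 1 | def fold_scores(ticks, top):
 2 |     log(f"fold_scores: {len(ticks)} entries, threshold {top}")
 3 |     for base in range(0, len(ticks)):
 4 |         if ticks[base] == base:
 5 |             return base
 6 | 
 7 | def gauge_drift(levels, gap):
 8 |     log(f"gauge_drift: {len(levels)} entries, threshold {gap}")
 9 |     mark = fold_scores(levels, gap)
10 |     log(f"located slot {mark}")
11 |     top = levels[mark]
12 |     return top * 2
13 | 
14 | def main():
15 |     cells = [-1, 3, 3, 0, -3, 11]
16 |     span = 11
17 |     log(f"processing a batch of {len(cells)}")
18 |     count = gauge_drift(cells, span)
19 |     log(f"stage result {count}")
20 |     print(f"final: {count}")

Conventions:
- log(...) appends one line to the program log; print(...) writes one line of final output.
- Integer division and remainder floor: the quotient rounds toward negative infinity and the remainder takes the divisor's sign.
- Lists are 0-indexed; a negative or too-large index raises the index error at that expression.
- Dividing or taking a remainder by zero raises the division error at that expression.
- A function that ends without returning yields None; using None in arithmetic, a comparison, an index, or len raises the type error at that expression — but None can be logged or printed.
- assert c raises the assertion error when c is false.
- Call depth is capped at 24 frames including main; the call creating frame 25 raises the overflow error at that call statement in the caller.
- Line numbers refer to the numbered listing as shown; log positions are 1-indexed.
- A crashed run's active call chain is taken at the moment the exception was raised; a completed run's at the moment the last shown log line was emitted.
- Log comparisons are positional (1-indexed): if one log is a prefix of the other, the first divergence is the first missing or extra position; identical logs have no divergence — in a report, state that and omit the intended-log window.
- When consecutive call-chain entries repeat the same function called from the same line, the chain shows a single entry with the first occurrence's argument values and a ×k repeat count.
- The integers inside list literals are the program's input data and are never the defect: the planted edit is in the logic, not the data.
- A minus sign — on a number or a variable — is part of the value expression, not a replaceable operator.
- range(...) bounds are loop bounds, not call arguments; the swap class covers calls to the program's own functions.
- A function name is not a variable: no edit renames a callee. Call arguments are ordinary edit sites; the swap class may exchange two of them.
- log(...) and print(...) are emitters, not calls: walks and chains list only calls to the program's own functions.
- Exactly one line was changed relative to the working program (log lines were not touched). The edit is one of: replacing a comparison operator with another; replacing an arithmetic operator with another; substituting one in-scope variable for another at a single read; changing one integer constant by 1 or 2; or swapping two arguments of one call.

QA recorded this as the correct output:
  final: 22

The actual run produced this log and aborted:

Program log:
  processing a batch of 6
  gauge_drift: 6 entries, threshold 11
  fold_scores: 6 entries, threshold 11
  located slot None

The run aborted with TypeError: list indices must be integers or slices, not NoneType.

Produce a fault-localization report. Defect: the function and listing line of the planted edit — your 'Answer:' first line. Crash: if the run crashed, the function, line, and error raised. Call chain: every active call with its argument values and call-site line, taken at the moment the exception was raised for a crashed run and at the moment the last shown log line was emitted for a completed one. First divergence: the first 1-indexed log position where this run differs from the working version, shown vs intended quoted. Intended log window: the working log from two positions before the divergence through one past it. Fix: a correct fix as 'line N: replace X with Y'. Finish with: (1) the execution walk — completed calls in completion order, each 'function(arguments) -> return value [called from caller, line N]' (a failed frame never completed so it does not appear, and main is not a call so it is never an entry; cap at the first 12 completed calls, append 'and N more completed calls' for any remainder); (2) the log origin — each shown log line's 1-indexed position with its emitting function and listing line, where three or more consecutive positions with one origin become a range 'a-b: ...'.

Answer: the defect is in fold_scores at line 4.
The tell: Log line 4 is where behavior first shows: 'located slot None' appears instead of 'located slot 5'.
Crash: gauge_drift, line 11, TypeError.
Call chain: main -> gauge_drift([-1, 3, 3, 0, -3, 11], 11) (called at line 18).
First divergence: position 4; shown 'located slot None' vs intended 'located slot 5'.
Intended log window:
  2: gauge_drift: 6 entries, threshold 11
  3: fold_scores: 6 entries, threshold 11
  4: located slot 5
  5: stage result 22
Execution walk:
  fold_scores([-1, 3, 3, 0, -3, 11], 11) -> None  [called from gauge_drift, line 9]
Log origins:
  1: emitted by main (line 17)
  2: emitted by gauge_drift (line 8)
  3: emitted by fold_scores (line 2)
  4: emitted by gauge_drift (line 10)
A correct fix: line 4: replace `ticks[base] == base` with `ticks[base] == top`.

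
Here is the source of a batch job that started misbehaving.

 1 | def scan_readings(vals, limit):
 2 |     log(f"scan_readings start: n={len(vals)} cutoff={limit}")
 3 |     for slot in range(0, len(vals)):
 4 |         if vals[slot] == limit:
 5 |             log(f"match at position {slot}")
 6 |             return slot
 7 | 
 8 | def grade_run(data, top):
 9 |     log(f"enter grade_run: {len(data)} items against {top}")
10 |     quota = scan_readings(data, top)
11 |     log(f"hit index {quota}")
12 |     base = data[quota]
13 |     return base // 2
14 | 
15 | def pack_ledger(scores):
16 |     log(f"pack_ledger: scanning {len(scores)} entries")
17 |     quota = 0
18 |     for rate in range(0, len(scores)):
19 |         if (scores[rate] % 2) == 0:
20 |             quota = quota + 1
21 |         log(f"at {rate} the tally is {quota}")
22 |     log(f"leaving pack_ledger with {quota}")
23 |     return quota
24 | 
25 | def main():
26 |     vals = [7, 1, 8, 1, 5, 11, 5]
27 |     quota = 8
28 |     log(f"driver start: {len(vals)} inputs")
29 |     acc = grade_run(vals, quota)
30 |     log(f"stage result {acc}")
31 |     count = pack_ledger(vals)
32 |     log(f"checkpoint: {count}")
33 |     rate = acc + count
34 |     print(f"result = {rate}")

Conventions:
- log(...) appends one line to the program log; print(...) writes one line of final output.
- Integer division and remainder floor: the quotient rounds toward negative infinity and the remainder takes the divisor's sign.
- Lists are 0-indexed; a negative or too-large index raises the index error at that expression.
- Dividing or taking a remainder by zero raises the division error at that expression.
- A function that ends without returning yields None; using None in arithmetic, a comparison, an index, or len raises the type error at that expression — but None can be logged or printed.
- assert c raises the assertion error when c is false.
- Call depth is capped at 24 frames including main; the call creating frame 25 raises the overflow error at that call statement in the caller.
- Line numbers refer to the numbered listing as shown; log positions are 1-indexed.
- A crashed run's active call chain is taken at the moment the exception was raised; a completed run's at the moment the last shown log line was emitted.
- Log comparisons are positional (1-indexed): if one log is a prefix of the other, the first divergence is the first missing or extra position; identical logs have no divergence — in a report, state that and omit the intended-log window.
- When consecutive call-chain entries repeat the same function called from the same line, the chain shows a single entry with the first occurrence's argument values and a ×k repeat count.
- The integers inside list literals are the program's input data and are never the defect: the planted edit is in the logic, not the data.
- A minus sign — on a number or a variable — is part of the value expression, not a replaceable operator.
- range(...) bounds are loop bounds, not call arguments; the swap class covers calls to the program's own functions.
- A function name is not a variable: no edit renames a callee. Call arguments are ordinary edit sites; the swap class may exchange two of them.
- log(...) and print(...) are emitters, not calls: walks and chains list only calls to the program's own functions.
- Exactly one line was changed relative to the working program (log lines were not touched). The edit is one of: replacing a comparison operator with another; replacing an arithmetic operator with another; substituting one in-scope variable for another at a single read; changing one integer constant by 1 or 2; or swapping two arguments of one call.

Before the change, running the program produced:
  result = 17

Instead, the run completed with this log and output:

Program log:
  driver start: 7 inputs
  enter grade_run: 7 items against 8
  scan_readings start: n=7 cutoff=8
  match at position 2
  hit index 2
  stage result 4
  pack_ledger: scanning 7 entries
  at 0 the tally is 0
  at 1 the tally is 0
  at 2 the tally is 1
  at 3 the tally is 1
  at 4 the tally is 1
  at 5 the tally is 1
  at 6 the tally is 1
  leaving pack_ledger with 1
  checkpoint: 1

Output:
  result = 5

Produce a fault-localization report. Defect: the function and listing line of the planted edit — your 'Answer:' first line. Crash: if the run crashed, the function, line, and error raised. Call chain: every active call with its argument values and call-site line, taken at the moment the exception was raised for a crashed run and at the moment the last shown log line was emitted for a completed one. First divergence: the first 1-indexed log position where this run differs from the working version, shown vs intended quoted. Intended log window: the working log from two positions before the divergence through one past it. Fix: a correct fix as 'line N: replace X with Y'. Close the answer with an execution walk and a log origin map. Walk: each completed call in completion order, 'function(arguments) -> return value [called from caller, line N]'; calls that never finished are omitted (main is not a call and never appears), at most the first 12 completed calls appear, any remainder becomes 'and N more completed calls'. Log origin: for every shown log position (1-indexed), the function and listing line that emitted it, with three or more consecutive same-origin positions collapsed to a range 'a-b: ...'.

Answer: the defect is in grade_run at line 13.
Core observation: The log first diverges at position 6: the faulty run prints 'stage result 4' where the working version prints 'stage result 16'.
Call chain: main.
First divergence: position 6 — shown 'stage result 4', intended 'stage result 16'.
Intended log window:
  4: match at position 2
  5: hit index 2
  6: stage result 16
  7: pack_ledger: scanning 7 entries
Execution walk:
  scan_readings([7, 1, 8, 1, 5, 11, 5], 8) -> 2  [called from grade_run, line 10]
  grade_run([7, 1, 8, 1, 5, 11, 5], 8) -> 4  [called from main, line 29]
  pack_ledger([7, 1, 8, 1, 5, 11, 5]) -> 1  [called from main, line 31]
Origin of each log line:
  1: logged in main at line 28
  2: logged in grade_run at line 9
  3: logged in scan_readings at line 2
  4: logged in scan_readings at line 5
  5: logged in grade_run at line 11
  6: logged in main at line 30
  7: logged in pack_ledger at line 16
  8-14: logged in pack_ledger at line 21
  15: logged in pack_ledger at line 22
  16: logged in main at line 32
A correct fix: line 13: replace `//` with `*`.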